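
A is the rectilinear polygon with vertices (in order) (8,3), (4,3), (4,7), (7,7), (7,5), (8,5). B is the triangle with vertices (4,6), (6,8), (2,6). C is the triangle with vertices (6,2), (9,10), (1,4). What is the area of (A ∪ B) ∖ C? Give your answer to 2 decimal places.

4.33

|A ∪ B| = 15.5.
|(A ∪ B) ∩ C| = 11.1667.
|(A ∪ B) ∖ C| = 15.5 − 11.1667 = 4.33.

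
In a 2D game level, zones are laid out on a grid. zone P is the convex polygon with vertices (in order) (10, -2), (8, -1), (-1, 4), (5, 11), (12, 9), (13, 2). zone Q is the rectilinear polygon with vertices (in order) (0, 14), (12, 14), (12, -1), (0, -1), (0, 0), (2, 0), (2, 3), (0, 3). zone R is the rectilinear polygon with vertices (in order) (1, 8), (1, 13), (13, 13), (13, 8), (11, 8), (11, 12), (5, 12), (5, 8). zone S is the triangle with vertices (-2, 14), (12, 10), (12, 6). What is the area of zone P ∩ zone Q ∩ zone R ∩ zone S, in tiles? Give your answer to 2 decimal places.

1.43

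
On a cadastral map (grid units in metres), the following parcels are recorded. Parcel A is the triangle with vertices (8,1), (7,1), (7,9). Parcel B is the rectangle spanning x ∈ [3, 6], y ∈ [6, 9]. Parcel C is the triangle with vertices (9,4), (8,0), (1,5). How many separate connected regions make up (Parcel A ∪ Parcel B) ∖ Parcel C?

2

(Parcel A ∪ Parcel B) ∖ Parcel C splits into 2 disjoint pieces (area 1.4325, area 9).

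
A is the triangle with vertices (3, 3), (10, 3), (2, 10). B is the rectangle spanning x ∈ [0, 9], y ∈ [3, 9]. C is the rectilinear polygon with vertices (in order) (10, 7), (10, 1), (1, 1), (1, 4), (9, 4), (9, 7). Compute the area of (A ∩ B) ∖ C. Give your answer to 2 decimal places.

17.50

|A ∩ B| = 23.5625.
|(A ∩ B) ∩ C| = 6.0625.
|(A ∩ B) ∖ C| = 23.5625 − 6.0625 = 17.50.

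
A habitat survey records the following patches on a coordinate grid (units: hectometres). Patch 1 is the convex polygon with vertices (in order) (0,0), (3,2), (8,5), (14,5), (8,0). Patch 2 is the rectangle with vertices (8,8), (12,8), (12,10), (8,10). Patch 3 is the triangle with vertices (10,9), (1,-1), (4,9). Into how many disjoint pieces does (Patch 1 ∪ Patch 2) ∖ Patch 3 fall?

(Patch 1 ∪ Patch 2) ∖ Patch 3 splits into 3 disjoint pieces (area 0.7042, area 32.5804, area 6.45).

3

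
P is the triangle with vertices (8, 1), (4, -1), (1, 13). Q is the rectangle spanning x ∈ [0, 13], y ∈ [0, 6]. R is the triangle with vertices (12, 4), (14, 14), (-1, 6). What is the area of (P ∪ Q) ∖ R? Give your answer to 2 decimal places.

|P ∪ Q| = 88.1488.
|(P ∪ Q) ∩ R| = 17.9183.
|(P ∪ Q) ∖ R| = 88.1488 − 17.9183 = 70.23.

70.23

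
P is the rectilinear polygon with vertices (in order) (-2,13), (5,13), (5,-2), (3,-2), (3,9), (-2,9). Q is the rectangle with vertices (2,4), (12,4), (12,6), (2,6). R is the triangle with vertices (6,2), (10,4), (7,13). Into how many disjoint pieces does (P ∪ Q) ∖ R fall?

2

(P ∪ Q) ∖ R splits into 2 disjoint pieces (area 54.5455, area 4.6667).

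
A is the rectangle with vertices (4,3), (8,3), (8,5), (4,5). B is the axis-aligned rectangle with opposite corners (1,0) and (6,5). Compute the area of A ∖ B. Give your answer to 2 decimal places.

|A∩B|: x∈[4,6], y∈[3,5] → 2·2 = 4.
|A| = 8.
|A ∖ B| = |A| − |A∩B| = 8 − 4 = 4.00.

4.00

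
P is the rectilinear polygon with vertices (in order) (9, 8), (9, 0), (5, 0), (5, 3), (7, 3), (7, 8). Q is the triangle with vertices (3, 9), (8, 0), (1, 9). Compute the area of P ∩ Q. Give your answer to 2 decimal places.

1.00

The intersection is the polygon with vertices (6.333,3), (8,0), (5.667,3).
By the shoelace formula its area is 1.00.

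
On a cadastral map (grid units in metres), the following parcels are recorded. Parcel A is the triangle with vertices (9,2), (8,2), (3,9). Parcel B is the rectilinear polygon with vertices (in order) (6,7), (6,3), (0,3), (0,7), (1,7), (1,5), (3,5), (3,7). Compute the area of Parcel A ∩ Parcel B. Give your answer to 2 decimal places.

0.76

The intersection is the polygon with vertices (4.429,7), (4.714,7), (6,5.5), (6,4.8).
By the shoelace formula its area is 0.76.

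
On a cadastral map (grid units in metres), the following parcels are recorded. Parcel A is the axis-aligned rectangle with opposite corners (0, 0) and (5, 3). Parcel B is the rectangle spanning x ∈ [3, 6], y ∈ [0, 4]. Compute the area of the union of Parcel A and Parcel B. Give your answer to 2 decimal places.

By inclusion–exclusion:
Individual areas: |Parcel A| = 15, |Parcel B| = 12.
|Parcel A∩Parcel B|: x∈[3,5], y∈[0,3] → 2·3 = 6.
|Parcel A ∪ Parcel B| = 27 − 6 = 21.00.

21.00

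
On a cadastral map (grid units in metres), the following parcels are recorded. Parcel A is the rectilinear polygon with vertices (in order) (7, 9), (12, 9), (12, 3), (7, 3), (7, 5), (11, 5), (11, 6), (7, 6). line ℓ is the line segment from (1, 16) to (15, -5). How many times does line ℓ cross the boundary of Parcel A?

4

The segment meets the boundary at (9.667,3), (7.667,6), (7,7), (8.333,5).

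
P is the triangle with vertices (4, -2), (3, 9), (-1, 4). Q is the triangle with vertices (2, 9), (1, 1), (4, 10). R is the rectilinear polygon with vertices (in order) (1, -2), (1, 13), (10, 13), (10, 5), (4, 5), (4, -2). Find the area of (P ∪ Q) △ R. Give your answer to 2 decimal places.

|P ∪ Q| = 26.6212.
|(P ∪ Q) ∩ R| = 21.7212.
|(P ∪ Q) △ R| = 26.6212 + 93 − 43.4424 = 76.18.

76.18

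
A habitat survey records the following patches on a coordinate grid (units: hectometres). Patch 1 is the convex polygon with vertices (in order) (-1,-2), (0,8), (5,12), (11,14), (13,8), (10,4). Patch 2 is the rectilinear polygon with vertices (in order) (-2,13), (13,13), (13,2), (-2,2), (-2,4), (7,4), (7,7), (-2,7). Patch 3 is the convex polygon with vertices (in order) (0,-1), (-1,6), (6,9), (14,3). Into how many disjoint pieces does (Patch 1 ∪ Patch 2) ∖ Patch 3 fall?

3

(Patch 1 ∪ Patch 2) ∖ Patch 3 splits into 3 disjoint pieces (area 5.5393, area 91.835, area 0.8929).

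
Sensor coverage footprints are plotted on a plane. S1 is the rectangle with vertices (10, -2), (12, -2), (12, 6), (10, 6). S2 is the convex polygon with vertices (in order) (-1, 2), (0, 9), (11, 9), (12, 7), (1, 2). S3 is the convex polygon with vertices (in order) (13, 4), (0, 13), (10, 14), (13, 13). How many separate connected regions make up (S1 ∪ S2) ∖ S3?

2

(S1 ∪ S2) ∖ S3 splits into 2 disjoint pieces (area 14.765, area 48.9201).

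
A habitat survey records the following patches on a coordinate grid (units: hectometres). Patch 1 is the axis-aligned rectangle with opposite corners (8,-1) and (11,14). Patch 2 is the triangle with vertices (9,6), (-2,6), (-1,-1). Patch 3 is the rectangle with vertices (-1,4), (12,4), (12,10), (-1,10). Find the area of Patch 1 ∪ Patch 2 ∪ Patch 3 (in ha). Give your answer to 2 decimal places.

By inclusion–exclusion:
Individual areas: |Patch 1| = 45, |Patch 2| = 38.5, |Patch 3| = 78.
|Patch 1∩Patch 2| = 0.35.
|Patch 1∩Patch 3|: x∈[8,11], y∈[4,10] → 3·6 = 18.
|Patch 2∩Patch 3| = 17.1429.
|Patch 1∩Patch 2∩Patch 3| = 0.35.
|Patch 1 ∪ Patch 2 ∪ Patch 3| = 161.5 − 35.4929 + 0.35 = 126.36.

126.36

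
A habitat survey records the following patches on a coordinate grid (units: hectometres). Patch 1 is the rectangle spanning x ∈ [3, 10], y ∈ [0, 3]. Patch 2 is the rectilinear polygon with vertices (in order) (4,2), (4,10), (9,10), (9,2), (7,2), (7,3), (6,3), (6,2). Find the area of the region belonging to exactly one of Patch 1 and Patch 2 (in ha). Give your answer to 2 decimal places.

|Patch 1| = 21, |Patch 2| = 39, |Patch 1∩Patch 2| = 4.
|Patch 1 △ Patch 2| = |Patch 1| + |Patch 2| − 2·|Patch 1∩Patch 2| = 21 + 39 − 8 = 52.00.

52.00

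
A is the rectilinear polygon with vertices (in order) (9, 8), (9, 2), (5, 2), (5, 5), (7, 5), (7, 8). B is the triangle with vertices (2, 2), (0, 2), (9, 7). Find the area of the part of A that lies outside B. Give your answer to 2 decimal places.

|A| = 18, |A∩B| = 0.7873.
|A ∖ B| = |A| − |A∩B| = 18 − 0.7873 = 17.21.

17.21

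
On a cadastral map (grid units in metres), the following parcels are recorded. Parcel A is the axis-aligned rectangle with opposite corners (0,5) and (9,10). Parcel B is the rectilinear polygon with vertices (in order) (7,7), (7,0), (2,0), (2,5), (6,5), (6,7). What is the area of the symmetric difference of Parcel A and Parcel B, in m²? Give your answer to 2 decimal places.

68.00

|Parcel A| = 45, |Parcel B| = 27, |Parcel A∩Parcel B| = 2.
|Parcel A △ Parcel B| = |Parcel A| + |Parcel B| − 2·|Parcel A∩Parcel B| = 45 + 27 − 4 = 68.00.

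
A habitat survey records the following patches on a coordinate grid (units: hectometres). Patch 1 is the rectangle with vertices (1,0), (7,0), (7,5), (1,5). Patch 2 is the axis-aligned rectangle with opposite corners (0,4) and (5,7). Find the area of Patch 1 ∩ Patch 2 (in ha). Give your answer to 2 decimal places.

4.00

|Patch 1∩Patch 2|: x∈[1,5], y∈[4,5] → 4·1 = 4.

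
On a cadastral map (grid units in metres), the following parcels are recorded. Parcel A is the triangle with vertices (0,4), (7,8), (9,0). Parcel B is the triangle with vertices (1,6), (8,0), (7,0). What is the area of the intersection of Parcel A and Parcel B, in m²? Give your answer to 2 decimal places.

1.80

The intersection is the polygon with vertices (2,5.143), (6.923,0.923), (5.4,1.6), (1.909,5.091).
By the shoelace formula its area is 1.80.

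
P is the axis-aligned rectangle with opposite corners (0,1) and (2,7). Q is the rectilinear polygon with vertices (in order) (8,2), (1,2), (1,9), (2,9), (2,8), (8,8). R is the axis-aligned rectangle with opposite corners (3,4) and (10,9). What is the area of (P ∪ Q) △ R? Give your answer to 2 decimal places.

45.00

|P ∪ Q| = 50.
|(P ∪ Q) ∩ R| = 20.
|(P ∪ Q) △ R| = 50 + 35 − 40 = 45.00.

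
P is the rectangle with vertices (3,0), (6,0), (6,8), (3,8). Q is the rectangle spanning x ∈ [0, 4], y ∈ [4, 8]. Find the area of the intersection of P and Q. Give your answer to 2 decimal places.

4.00

|P∩Q|: x∈[3,4], y∈[4,8] → 1·4 = 4.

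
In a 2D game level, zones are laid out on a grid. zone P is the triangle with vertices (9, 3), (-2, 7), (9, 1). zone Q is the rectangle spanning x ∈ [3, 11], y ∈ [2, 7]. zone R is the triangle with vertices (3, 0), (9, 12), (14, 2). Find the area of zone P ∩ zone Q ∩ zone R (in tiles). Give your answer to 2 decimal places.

The intersection is the polygon with vertices (9,2), (7.167,2), (4.679,3.357), (5.192,4.385), (9,3).
By the shoelace formula its area is 5.72.

5.72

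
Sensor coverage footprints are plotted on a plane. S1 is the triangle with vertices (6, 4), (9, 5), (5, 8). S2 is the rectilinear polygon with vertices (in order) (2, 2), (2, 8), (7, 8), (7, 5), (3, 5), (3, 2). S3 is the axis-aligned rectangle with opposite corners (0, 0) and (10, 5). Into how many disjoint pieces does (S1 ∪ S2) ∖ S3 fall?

(S1 ∪ S2) ∖ S3 is a single connected region.

1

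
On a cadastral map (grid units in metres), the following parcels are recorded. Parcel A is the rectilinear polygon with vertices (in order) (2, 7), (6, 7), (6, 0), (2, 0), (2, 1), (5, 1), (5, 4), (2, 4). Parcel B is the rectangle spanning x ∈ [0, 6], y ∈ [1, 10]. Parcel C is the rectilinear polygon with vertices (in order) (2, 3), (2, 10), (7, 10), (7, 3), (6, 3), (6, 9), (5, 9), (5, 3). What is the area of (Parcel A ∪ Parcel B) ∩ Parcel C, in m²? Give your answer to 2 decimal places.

22.00

|Parcel A ∪ Parcel B| = 58.
|(Parcel A ∪ Parcel B) ∩ Parcel C| = 22.00.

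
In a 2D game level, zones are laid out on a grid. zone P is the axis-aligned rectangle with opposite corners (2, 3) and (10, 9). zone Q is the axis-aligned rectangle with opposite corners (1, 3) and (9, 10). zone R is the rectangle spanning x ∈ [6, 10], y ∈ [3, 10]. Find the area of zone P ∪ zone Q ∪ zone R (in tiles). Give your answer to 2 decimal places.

63.00

By inclusion–exclusion:
Individual areas: |zone P| = 48, |zone Q| = 56, |zone R| = 28.
|zone P∩zone Q|: x∈[2,9], y∈[3,9] → 7·6 = 42.
|zone P∩zone R|: x∈[6,10], y∈[3,9] → 4·6 = 24.
|zone Q∩zone R|: x∈[6,9], y∈[3,10] → 3·7 = 21.
|zone P∩zone Q∩zone R| = 18.
|zone P ∪ zone Q ∪ zone R| = 132 − 87 + 18 = 63.00.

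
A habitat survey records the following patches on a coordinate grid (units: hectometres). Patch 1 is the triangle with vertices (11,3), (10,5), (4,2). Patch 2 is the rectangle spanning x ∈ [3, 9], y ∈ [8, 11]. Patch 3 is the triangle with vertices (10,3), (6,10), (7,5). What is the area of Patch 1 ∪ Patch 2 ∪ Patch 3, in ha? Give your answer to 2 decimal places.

By inclusion–exclusion:
Individual areas: |Patch 1| = 7.5, |Patch 2| = 18, |Patch 3| = 6.5.
|Patch 1∩Patch 2| = 0.
|Patch 1∩Patch 3| = 0.8254.
|Patch 2∩Patch 3| = 0.7429.
|Patch 1∩Patch 2∩Patch 3| = 0.
|Patch 1 ∪ Patch 2 ∪ Patch 3| = 32 − 1.5683 + 0 = 30.43.

30.43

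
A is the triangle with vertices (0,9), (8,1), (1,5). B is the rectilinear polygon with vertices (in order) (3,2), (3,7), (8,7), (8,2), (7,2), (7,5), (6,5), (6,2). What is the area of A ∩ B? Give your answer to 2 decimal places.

4.50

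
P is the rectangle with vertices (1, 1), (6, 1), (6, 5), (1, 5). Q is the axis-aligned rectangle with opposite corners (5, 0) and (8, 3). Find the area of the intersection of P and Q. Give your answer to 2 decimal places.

|P∩Q|: x∈[5,6], y∈[1,3] → 1·2 = 2.

2.00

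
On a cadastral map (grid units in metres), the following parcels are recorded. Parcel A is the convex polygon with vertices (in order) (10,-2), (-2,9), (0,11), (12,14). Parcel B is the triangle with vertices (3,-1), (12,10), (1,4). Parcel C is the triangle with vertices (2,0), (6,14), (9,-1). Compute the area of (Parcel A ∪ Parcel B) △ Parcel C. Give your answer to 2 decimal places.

|Parcel A ∪ Parcel B| = 128.9014.
|(Parcel A ∪ Parcel B) ∩ Parcel C| = 43.3064.
|(Parcel A ∪ Parcel B) △ Parcel C| = 128.9014 + 51 − 86.6128 = 93.29.

93.29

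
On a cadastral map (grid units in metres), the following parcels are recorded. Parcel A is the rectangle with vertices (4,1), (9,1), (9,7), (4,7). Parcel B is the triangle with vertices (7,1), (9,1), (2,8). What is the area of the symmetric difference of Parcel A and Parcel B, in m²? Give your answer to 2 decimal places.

|Parcel A| = 30, |Parcel B| = 7, |Parcel A∩Parcel B| = 6.2.
|Parcel A △ Parcel B| = |Parcel A| + |Parcel B| − 2·|Parcel A∩Parcel B| = 30 + 7 − 12.4 = 24.60.

24.60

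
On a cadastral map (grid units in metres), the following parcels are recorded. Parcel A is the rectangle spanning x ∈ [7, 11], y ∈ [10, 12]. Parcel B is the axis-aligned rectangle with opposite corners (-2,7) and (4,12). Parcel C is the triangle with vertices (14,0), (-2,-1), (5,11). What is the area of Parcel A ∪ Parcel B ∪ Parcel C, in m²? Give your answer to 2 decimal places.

128.98

By inclusion–exclusion:
Individual areas: |Parcel A| = 8, |Parcel B| = 30, |Parcel C| = 92.5.
|Parcel A∩Parcel B| = 0 (no overlap).
|Parcel A∩Parcel C| = 0.
|Parcel B∩Parcel C| = 1.5238.
|Parcel A∩Parcel B∩Parcel C| = 0.
|Parcel A ∪ Parcel B ∪ Parcel C| = 130.5 − 1.5238 + 0 = 128.98.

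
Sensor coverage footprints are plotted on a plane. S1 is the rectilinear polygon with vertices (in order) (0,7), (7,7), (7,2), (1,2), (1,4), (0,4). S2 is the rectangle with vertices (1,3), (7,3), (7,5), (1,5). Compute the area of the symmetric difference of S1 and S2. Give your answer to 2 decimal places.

|S1| = 33, |S2| = 12, |S1∩S2| = 12.
|S1 △ S2| = |S1| + |S2| − 2·|S1∩S2| = 33 + 12 − 24 = 21.00.

21.00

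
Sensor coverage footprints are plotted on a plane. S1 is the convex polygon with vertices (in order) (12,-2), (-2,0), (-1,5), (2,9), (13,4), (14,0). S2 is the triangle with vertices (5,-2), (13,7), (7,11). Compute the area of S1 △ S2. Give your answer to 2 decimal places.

|S1| = 113, |S2| = 43, |S1∩S2| = 22.3991.
|S1 △ S2| = |S1| + |S2| − 2·|S1∩S2| = 113 + 43 − 44.7982 = 111.20.

111.20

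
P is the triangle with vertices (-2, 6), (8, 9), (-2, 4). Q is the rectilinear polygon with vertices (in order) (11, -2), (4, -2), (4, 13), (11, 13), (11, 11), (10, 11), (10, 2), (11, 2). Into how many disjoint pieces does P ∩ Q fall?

1

P ∩ Q is a single connected region.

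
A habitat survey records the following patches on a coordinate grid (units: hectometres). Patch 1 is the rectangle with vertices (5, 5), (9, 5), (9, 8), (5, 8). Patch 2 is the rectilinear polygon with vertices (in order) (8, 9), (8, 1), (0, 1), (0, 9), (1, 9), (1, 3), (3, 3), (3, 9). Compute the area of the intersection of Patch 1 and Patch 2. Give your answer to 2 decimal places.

9.00

The intersection is the polygon with vertices (5,5), (5,8), (8,8), (8,5).
By the shoelace formula its area is 9.00.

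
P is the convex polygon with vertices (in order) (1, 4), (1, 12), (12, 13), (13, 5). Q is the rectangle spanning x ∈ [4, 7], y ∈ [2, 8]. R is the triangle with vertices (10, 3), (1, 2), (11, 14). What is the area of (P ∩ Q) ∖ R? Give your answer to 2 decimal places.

|P ∩ Q| = 10.875.
|(P ∩ Q) ∩ R| = 8.475.
|(P ∩ Q) ∖ R| = 10.875 − 8.475 = 2.40.

2.40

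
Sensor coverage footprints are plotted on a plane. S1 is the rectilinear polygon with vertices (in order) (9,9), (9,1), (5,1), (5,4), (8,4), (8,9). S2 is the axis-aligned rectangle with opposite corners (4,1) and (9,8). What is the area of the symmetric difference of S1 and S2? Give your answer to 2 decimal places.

20.00

|S1| = 17, |S2| = 35, |S1∩S2| = 16.
|S1 △ S2| = |S1| + |S2| − 2·|S1∩S2| = 17 + 35 − 32 = 20.00.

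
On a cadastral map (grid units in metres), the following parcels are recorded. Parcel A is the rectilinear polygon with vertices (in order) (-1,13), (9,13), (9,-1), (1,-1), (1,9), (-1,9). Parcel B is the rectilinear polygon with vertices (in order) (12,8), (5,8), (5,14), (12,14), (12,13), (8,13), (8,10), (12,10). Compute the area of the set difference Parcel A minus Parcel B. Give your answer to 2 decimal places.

103.00

|Parcel A| = 120, |Parcel A∩Parcel B| = 17.
|Parcel A ∖ Parcel B| = |Parcel A| − |Parcel A∩Parcel B| = 120 − 17 = 103.00.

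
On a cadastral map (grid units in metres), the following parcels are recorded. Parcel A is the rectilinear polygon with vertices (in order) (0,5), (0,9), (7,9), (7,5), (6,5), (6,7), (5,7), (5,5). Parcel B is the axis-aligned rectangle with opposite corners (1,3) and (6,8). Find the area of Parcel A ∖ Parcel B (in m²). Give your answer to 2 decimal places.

13.00

|Parcel A| = 26, |Parcel A∩Parcel B| = 13.
|Parcel A ∖ Parcel B| = |Parcel A| − |Parcel A∩Parcel B| = 26 − 13 = 13.00.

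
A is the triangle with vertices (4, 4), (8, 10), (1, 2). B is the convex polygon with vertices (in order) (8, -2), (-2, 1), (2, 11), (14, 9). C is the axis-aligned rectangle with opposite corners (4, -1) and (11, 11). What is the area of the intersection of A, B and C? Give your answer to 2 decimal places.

2.86

The intersection is the polygon with vertices (8,10), (4,4), (4,5.429).
By the shoelace formula its area is 2.86.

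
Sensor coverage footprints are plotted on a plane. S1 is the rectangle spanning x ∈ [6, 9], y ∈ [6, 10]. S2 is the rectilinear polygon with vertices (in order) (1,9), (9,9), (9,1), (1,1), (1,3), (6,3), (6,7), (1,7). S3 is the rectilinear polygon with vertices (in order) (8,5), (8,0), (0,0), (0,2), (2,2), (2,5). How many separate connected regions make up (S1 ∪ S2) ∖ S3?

2

(S1 ∪ S2) ∖ S3 splits into 2 disjoint pieces (area 29, area 1).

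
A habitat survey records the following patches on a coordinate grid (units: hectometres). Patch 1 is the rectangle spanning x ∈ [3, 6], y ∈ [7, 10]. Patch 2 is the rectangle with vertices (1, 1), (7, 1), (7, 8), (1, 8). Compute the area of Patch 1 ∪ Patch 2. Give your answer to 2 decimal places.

By inclusion–exclusion:
Individual areas: |Patch 1| = 9, |Patch 2| = 42.
|Patch 1∩Patch 2|: x∈[3,6], y∈[7,8] → 3·1 = 3.
|Patch 1 ∪ Patch 2| = 51 − 3 = 48.00.

48.00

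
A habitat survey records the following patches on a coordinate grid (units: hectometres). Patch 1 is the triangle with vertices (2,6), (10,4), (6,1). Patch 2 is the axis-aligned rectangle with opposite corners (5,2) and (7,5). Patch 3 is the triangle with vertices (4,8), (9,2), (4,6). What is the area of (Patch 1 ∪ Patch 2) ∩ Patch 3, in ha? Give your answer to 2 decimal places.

The region (Patch 1 ∪ Patch 2) ∩ Patch 3 is the polygon with vertices (6.5,5), (8.359,2.769), (8.194,2.645), (4.909,5.273), (6,5).
By the shoelace formula its area is 1.87.

1.87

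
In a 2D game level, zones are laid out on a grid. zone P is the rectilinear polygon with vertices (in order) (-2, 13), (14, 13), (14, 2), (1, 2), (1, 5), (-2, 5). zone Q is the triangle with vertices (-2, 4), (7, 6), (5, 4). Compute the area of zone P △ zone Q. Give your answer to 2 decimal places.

162.00

|zone P| = 167, |zone Q| = 7, |zone P∩zone Q| = 6.
|zone P △ zone Q| = |zone P| + |zone Q| − 2·|zone P∩zone Q| = 167 + 7 − 12 = 162.00.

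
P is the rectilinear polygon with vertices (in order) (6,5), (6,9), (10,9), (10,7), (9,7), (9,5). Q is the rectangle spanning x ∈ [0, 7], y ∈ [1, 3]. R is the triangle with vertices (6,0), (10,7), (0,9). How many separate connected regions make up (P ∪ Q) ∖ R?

4

(P ∪ Q) ∖ R splits into 4 disjoint pieces (area 6.4, area 0.0179, area 0.1607, area 9.3333).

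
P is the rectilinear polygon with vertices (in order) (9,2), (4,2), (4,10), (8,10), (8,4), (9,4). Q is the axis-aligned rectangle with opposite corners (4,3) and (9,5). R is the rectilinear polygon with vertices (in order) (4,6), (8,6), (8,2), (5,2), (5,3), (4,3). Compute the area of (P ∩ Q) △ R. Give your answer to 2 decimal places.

|P ∩ Q| = 9.
|(P ∩ Q) ∩ R| = 8.
|(P ∩ Q) △ R| = 9 + 15 − 16 = 8.00.

8.00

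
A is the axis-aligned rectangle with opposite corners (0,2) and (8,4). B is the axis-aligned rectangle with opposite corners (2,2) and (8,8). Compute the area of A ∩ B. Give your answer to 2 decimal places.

12.00

|A∩B|: x∈[2,8], y∈[2,4] → 6·2 = 12.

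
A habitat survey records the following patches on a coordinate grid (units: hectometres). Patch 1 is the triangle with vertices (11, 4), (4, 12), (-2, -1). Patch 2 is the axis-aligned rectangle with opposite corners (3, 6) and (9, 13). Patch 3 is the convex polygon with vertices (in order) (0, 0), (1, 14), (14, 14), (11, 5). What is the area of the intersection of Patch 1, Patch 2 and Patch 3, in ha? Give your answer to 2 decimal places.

20.63

The intersection is the polygon with vertices (9,6.286), (9,6), (3,6), (3,9.833), (4,12).
By the shoelace formula its area is 20.63.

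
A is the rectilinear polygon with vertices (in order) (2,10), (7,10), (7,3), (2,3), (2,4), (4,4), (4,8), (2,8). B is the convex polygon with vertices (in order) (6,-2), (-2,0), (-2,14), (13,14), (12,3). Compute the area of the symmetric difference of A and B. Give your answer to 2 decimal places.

|A| = 27, |B| = 206.5, |A∩B| = 27.
|A △ B| = |A| + |B| − 2·|A∩B| = 27 + 206.5 − 54 = 179.50.

179.50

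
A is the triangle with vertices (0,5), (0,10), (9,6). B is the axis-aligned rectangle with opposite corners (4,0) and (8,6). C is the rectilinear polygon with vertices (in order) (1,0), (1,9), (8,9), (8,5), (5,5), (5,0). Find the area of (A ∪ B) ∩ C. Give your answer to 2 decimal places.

24.82

|A ∪ B| = 45.1667.
|(A ∪ B) ∩ C| = 24.82.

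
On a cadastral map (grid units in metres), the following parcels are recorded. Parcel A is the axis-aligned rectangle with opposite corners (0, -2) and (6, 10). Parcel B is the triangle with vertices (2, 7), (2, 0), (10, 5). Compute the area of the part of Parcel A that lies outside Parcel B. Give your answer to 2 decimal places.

|Parcel A| = 72, |Parcel A∩Parcel B| = 21.
|Parcel A ∖ Parcel B| = |Parcel A| − |Parcel A∩Parcel B| = 72 − 21 = 51.00.

51.00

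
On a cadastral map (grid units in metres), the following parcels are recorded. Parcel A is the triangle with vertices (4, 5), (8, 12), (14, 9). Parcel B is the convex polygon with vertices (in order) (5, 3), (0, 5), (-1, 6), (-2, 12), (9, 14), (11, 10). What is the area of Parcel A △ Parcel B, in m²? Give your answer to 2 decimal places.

81.08

|Parcel A| = 27, |Parcel B| = 93.5, |Parcel A∩Parcel B| = 19.7101.
|Parcel A △ Parcel B| = |Parcel A| + |Parcel B| − 2·|Parcel A∩Parcel B| = 27 + 93.5 − 39.4203 = 81.08.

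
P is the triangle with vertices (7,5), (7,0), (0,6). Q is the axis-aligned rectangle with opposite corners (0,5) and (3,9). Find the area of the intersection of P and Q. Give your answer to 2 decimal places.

The intersection is the polygon with vertices (0,6), (3,5.571), (3,5), (1.167,5).
By the shoelace formula its area is 1.77.

1.77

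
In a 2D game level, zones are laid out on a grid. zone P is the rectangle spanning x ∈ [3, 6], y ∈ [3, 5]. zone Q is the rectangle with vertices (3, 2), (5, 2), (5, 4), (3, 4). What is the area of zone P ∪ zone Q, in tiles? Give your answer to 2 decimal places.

By inclusion–exclusion:
Individual areas: |zone P| = 6, |zone Q| = 4.
|zone P∩zone Q|: x∈[3,5], y∈[3,4] → 2·1 = 2.
|zone P ∪ zone Q| = 10 − 2 = 8.00.

8.00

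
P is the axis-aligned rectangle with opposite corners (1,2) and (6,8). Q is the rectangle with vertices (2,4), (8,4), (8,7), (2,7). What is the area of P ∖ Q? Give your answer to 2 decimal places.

18.00

|P∩Q|: x∈[2,6], y∈[4,7] → 4·3 = 12.
|P| = 30.
|P ∖ Q| = |P| − |P∩Q| = 30 − 12 = 18.00.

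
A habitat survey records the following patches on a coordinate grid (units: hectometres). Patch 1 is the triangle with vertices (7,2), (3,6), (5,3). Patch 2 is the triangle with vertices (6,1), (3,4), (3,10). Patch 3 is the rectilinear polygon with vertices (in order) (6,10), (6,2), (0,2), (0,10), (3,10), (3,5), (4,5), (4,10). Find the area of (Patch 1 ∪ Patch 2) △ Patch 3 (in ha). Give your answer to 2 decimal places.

41.37

|Patch 1 ∪ Patch 2| = 9.8.
|(Patch 1 ∪ Patch 2) ∩ Patch 3| = 5.7167.
|(Patch 1 ∪ Patch 2) △ Patch 3| = 9.8 + 43 − 11.4333 = 41.37.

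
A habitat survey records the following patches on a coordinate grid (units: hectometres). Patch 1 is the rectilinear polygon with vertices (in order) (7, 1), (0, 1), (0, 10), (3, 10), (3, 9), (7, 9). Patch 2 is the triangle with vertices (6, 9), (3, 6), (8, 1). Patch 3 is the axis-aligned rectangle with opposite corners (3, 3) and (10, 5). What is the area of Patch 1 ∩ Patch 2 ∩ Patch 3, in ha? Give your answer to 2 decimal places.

The intersection is the polygon with vertices (4,5), (7,5), (7,3), (6,3).
By the shoelace formula its area is 4.00.

4.00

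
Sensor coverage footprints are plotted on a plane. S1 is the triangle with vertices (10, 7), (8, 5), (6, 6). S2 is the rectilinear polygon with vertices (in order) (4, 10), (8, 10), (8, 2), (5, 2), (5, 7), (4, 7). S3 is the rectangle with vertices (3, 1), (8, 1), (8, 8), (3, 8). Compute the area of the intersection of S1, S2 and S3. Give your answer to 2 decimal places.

1.50

The intersection is the polygon with vertices (8,6.5), (8,5), (6,6).
By the shoelace formula its area is 1.50.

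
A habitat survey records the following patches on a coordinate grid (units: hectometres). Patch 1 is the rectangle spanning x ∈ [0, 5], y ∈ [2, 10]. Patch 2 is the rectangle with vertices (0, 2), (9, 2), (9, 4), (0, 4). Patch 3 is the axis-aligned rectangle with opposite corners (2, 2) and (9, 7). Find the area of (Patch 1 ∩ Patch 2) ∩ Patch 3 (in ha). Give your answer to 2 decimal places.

The region (Patch 1 ∩ Patch 2) ∩ Patch 3 is the polygon with vertices (2,2), (2,4), (5,4), (5,2).
By the shoelace formula its area is 6.00.

6.00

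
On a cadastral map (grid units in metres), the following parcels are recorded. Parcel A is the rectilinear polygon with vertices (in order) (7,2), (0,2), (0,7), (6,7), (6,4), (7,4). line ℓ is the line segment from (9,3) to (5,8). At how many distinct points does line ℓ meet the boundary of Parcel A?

The segment meets the boundary at (5.8,7), (6,6.75).

2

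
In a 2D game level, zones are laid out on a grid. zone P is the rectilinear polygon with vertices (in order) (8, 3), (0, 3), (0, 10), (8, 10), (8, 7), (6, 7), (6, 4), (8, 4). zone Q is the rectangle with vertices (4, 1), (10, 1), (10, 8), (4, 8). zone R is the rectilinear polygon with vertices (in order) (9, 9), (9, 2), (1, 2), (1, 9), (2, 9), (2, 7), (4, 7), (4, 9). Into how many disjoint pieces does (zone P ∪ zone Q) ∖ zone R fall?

(zone P ∪ zone Q) ∖ zone R splits into 2 disjoint pieces (area 18, area 12).

2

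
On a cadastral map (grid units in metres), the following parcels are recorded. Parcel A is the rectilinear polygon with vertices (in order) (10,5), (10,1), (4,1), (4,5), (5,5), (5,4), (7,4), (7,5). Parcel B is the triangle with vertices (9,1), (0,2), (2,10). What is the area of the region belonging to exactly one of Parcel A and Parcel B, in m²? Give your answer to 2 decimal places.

|Parcel A| = 22, |Parcel B| = 37, |Parcel A∩Parcel B| = 11.1111.
|Parcel A △ Parcel B| = |Parcel A| + |Parcel B| − 2·|Parcel A∩Parcel B| = 22 + 37 − 22.2222 = 36.78.

36.78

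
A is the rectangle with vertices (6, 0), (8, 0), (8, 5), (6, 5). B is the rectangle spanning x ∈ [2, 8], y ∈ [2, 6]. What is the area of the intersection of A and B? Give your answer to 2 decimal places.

6.00

|A∩B|: x∈[6,8], y∈[2,5] → 2·3 = 6.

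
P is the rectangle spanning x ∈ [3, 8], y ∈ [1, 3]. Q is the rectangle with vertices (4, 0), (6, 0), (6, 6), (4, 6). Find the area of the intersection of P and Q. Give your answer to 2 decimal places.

4.00

|P∩Q|: x∈[4,6], y∈[1,3] → 2·2 = 4.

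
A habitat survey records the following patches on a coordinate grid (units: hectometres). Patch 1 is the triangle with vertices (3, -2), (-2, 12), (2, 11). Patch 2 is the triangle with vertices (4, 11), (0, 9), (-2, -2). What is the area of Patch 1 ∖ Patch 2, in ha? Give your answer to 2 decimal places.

|Patch 1| = 25.5, |Patch 1∩Patch 2| = 9.3244.
|Patch 1 ∖ Patch 2| = |Patch 1| − |Patch 1∩Patch 2| = 25.5 − 9.3244 = 16.18.

16.18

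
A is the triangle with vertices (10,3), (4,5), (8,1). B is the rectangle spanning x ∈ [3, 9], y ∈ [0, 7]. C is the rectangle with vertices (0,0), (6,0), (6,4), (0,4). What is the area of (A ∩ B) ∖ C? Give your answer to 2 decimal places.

|A ∩ B| = 7.3333.
|(A ∩ B) ∩ C| = 0.5.
|(A ∩ B) ∖ C| = 7.3333 − 0.5 = 6.83.

6.83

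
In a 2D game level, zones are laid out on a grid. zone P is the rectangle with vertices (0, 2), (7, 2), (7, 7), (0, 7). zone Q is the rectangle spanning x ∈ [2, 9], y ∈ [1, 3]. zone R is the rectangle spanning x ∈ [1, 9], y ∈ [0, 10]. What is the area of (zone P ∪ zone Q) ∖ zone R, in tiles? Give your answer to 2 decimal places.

|zone P ∪ zone Q| = 44.
|(zone P ∪ zone Q) ∩ zone R| = 39.
|(zone P ∪ zone Q) ∖ zone R| = 44 − 39 = 5.00.

5.00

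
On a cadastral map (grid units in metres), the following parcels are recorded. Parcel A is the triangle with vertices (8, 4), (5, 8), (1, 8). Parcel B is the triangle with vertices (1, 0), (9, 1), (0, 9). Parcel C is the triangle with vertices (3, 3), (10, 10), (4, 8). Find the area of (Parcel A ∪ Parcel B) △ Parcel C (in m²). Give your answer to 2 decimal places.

46.43

|Parcel A ∪ Parcel B| = 44.4875.
|(Parcel A ∪ Parcel B) ∩ Parcel C| = 6.0278.
|(Parcel A ∪ Parcel B) △ Parcel C| = 44.4875 + 14 − 12.0555 = 46.43.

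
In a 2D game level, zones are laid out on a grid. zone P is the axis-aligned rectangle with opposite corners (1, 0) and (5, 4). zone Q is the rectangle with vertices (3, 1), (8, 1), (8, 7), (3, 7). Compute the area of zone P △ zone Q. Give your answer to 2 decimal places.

|zone P∩zone Q|: x∈[3,5], y∈[1,4] → 2·3 = 6.
|zone P △ zone Q| = |zone P| + |zone Q| − 2·|zone P∩zone Q| = 16 + 30 − 12 = 34.00.

34.00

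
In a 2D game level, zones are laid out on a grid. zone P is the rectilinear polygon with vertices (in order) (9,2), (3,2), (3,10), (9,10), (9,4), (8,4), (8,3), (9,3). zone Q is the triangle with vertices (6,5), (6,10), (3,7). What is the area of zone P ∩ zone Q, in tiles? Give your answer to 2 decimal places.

7.50

The intersection is the polygon with vertices (6,5), (3,7), (6,10).
By the shoelace formula its area is 7.50.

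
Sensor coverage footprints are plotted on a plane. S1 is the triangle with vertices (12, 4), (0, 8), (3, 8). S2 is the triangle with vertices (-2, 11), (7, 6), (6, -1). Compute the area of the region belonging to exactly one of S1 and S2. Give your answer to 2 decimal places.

|S1| = 6, |S2| = 34, |S1∩S2| = 4.3813.
|S1 △ S2| = |S1| + |S2| − 2·|S1∩S2| = 6 + 34 − 8.7626 = 31.24.

31.24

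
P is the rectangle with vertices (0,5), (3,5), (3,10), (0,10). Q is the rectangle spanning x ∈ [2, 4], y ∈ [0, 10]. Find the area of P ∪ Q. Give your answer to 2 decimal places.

30.00

By inclusion–exclusion:
Individual areas: |P| = 15, |Q| = 20.
|P∩Q|: x∈[2,3], y∈[5,10] → 1·5 = 5.
|P ∪ Q| = 35 − 5 = 30.00.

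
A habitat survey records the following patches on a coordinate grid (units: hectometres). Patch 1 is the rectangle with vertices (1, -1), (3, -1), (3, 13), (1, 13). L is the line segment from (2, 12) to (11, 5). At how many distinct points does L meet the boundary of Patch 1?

1

The segment meets the boundary at (3,11.222).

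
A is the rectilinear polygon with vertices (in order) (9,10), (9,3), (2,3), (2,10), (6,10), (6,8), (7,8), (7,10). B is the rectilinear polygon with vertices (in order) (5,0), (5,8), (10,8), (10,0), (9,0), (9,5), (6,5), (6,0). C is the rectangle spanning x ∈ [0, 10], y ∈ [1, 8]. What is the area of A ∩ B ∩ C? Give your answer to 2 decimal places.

14.00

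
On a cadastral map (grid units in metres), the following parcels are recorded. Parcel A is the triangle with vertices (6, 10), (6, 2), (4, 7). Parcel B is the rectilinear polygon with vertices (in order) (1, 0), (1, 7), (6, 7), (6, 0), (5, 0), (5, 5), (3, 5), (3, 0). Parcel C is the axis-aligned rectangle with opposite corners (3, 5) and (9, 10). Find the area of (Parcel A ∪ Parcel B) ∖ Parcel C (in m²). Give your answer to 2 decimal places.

19.05

|Parcel A ∪ Parcel B| = 28.05.
|(Parcel A ∪ Parcel B) ∩ Parcel C| = 9.
|(Parcel A ∪ Parcel B) ∖ Parcel C| = 28.05 − 9 = 19.05.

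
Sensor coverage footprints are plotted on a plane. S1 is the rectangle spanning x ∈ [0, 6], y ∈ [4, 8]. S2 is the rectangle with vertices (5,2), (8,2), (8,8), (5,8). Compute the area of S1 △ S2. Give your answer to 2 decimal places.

34.00

|S1∩S2|: x∈[5,6], y∈[4,8] → 1·4 = 4.
|S1 △ S2| = |S1| + |S2| − 2·|S1∩S2| = 24 + 18 − 8 = 34.00.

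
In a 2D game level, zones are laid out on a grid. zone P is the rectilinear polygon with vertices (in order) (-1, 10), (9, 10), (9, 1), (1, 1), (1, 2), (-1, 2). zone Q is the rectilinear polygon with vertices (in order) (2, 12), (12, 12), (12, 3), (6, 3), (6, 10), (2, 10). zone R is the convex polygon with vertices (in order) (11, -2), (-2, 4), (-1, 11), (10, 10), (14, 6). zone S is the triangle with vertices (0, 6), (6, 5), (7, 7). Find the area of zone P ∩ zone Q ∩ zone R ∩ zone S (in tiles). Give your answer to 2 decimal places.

0.93

The intersection is the polygon with vertices (6,6.857), (7,7), (6,5).
By the shoelace formula its area is 0.93.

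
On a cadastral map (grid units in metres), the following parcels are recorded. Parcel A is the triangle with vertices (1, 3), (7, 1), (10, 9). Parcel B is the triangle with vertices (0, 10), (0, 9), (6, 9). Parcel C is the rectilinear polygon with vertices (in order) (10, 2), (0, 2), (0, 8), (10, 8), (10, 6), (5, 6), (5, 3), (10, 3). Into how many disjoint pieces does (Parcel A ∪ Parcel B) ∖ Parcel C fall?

4

(Parcel A ∪ Parcel B) ∖ Parcel C splits into 4 disjoint pieces (area 0.5625, area 9.8542, area 1.6875, area 3).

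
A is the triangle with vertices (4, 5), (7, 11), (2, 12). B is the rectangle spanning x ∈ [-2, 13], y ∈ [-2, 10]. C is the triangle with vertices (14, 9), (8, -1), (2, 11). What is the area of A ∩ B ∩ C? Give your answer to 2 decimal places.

7.99

The intersection is the polygon with vertices (2.571,10), (6.5,10), (4.5,6), (2.667,9.667).
By the shoelace formula its area is 7.99.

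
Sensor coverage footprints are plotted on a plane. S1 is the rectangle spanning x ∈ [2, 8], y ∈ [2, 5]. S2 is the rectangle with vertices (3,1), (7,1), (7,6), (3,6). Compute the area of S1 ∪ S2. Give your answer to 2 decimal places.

By inclusion–exclusion:
Individual areas: |S1| = 18, |S2| = 20.
|S1∩S2|: x∈[3,7], y∈[2,5] → 4·3 = 12.
|S1 ∪ S2| = 38 − 12 = 26.00.

26.00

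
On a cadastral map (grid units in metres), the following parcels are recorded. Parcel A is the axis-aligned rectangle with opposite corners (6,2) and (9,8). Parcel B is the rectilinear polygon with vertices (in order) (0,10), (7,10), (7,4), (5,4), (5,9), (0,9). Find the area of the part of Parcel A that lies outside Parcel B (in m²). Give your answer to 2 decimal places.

14.00

|Parcel A| = 18, |Parcel A∩Parcel B| = 4.
|Parcel A ∖ Parcel B| = |Parcel A| − |Parcel A∩Parcel B| = 18 − 4 = 14.00.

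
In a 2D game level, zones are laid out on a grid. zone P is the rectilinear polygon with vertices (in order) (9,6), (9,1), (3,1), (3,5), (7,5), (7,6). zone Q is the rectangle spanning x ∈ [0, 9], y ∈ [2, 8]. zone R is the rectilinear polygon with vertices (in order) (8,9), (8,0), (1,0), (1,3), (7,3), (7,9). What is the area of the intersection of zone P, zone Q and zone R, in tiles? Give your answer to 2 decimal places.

8.00

The intersection is the polygon with vertices (3,2), (3,3), (7,3), (7,5), (7,6), (8,6), (8,2).
By the shoelace formula its area is 8.00.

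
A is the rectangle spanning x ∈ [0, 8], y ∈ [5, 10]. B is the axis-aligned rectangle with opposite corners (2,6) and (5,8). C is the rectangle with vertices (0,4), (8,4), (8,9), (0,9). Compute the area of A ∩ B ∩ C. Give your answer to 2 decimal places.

The intersection is the polygon with vertices (2,8), (5,8), (5,6), (2,6).
By the shoelace formula its area is 6.00.

6.00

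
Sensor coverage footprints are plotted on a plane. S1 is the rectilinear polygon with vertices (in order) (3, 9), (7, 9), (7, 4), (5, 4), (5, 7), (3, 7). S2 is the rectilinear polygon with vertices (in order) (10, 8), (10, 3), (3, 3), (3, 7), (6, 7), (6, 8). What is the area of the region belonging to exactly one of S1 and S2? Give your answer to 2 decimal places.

32.00

|S1| = 14, |S2| = 32, |S1∩S2| = 7.
|S1 △ S2| = |S1| + |S2| − 2·|S1∩S2| = 14 + 32 − 14 = 32.00.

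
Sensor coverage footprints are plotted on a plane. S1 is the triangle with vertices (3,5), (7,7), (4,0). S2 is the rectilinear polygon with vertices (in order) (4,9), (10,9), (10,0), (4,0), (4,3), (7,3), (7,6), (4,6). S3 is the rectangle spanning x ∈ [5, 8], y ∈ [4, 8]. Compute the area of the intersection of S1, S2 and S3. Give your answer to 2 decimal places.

0.79

The intersection is the polygon with vertices (6.571,6), (5,6), (7,7).
By the shoelace formula its area is 0.79.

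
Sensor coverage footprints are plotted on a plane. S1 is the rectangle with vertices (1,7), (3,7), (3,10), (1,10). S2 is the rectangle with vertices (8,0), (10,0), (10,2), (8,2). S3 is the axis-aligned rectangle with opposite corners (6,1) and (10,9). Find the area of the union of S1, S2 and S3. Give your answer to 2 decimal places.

40.00

By inclusion–exclusion:
Individual areas: |S1| = 6, |S2| = 4, |S3| = 32.
|S1∩S2| = 0 (no overlap).
|S1∩S3| = 0 (no overlap).
|S2∩S3|: x∈[8,10], y∈[1,2] → 2·1 = 2.
|S1∩S2∩S3| = 0.
|S1 ∪ S2 ∪ S3| = 42 − 2 + 0 = 40.00.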